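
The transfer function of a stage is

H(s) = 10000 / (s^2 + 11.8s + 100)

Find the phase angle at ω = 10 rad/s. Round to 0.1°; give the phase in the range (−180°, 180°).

At s = jω = j10:
quadratic: (j10)² + 11.8·j10 + 100 = 0 + j118 → |·| ≈ 118, ∠ ≈ 90.00°
∠H = 0.00° − 90.00° = -90.00°

-90.0°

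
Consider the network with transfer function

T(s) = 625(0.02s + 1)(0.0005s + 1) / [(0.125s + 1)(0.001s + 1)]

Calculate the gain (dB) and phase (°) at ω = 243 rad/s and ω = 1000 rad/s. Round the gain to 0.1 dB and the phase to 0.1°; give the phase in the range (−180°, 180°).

At ω = 243 rad/s:
zero (1 + j243·0.02) = 1 + j4.86 → |·| ≈ 4.9618, ∠ ≈ 78.37°
zero (1 + j243·0.0005) = 1 + j0.1215 → |·| ≈ 1.0074, ∠ ≈ 6.93°
pole (1 + j243·0.125) = 1 + j30.375 → |·| ≈ 30.391, ∠ ≈ 88.11°
pole (1 + j243·0.001) = 1 + j0.243 → |·| ≈ 1.0291, ∠ ≈ 13.66°
|T| = 625 · 4.9618 · 1.0074 / (30.391 · 1.0291) ≈ 99.889
Gain = 20 log₁₀(99.889) ≈ 39.99 dB
∠T = (78.37° + 6.93°) − (88.11° + 13.66°) = -16.47°

At ω = 1000 rad/s:
zero (1 + j1000·0.02) = 1 + j20 → |·| ≈ 20.025, ∠ ≈ 87.14°
zero (1 + j1000·0.0005) = 1 + j0.5 → |·| ≈ 1.118, ∠ ≈ 26.57°
pole (1 + j1000·0.125) = 1 + j125 → |·| ≈ 125, ∠ ≈ 89.54°
pole (1 + j1000·0.001) = 1 + j1 → |·| ≈ 1.4142, ∠ ≈ 45.00°
|T| = 625 · 20.025 · 1.118 / (125 · 1.4142) ≈ 79.154
Gain = 20 log₁₀(79.154) ≈ 37.97 dB
∠T = (87.14° + 26.57°) − (89.54° + 45.00°) = -20.83°

ω = 243: 40.0 dB, -16.5°; ω = 1000: 38.0 dB, -20.8°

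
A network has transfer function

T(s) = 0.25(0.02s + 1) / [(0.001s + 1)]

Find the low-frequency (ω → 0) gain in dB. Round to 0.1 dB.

-12.0 dB

T(0) = 0.25 · 1 / 1 = 0.25
20 log₁₀(0.25) ≈ -12.04 dB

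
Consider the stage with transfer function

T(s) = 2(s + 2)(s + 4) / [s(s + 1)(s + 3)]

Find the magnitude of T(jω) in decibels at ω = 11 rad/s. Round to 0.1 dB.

-14.5 dB

At s = jω = j11:
zero (s+2): 2 + j11 → |·| = √(2²+11²) = √125 ≈ 11.18, ∠ = arctan(11/2) ≈ 79.70°
zero (s+4): 4 + j11 → |·| = √(4²+11²) = √137 ≈ 11.705, ∠ = arctan(11/4) ≈ 70.02°
pole (s+1): 1 + j11 → |·| = √(1²+11²) = √122 ≈ 11.045, ∠ = arctan(11/1) ≈ 84.81°
pole (s+3): 3 + j11 → |·| = √(3²+11²) = √130 ≈ 11.402, ∠ = arctan(11/3) ≈ 74.74°
pole at origin: |s| = 11, ∠ = 90.00° (in denominator)
|T| = 2 · 130.86 / 1385.3 ≈ 0.18893
Gain = 20 log₁₀(0.18893) ≈ -14.47 dB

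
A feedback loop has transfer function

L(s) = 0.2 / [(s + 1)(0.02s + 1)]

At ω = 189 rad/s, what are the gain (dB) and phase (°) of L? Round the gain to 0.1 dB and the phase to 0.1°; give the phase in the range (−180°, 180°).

At ω = 189 rad/s:
pole (1 + j189·1) = 1 + j189 → |·| ≈ 189, ∠ ≈ 89.70°
pole (1 + j189·0.02) = 1 + j3.78 → |·| ≈ 3.91, ∠ ≈ 75.18°
|L| = 0.2 · 1 / (189 · 3.91) ≈ 0.00027064
Gain = 20 log₁₀(0.00027064) ≈ -71.35 dB
∠L = (0°) − (89.70° + 75.18°) = -164.88°

-71.4 dB, -164.9°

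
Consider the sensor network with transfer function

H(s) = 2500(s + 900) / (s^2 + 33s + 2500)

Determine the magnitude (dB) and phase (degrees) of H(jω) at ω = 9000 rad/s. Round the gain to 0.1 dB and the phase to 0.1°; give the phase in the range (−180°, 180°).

-11.1 dB, -95.5°

At s = jω = j9000:
zero (s+900): 900 + j9000 → |·| = √(900²+9000²) = √81810000 ≈ 9044.9, ∠ = arctan(9000/900) ≈ 84.29°
quadratic: (j9000)² + 33·j9000 + 2500 = -80997500 + j297000 → |·| ≈ 8.0998e+07, ∠ ≈ 179.79°
|H| = 2500 · 9044.9 / 8.0998e+07 ≈ 0.27917
Gain = 20 log₁₀(0.27917) ≈ -11.08 dB
∠H = 84.29° − 179.79° = -95.50°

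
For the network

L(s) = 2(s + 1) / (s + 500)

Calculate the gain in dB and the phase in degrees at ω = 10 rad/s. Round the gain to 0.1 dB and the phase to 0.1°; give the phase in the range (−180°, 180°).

At s = jω = j10:
zero (s+1): 1 + j10 → |·| = √(1²+10²) = √101 ≈ 10.05, ∠ = arctan(10/1) ≈ 84.29°
pole (s+500): 500 + j10 → |·| = √(500²+10²) = √250100 ≈ 500.1, ∠ = arctan(10/500) ≈ 1.15°
|L| = 2 · 10.05 / 500.1 ≈ 0.040192
Gain = 20 log₁₀(0.040192) ≈ -27.92 dB
∠L = 84.29° − 1.15° = 83.14°

-27.9 dB, 83.1°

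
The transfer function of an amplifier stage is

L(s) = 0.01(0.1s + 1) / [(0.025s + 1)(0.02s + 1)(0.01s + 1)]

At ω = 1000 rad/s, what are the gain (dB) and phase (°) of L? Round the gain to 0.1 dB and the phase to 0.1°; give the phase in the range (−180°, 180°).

-74.0 dB, -169.7°

At ω = 1000 rad/s:
zero (1 + j1000·0.1) = 1 + j100 → |·| ≈ 100, ∠ ≈ 89.43°
pole (1 + j1000·0.025) = 1 + j25 → |·| ≈ 25.02, ∠ ≈ 87.71°
pole (1 + j1000·0.02) = 1 + j20 → |·| ≈ 20.025, ∠ ≈ 87.14°
pole (1 + j1000·0.01) = 1 + j10 → |·| ≈ 10.05, ∠ ≈ 84.29°
|L| = 0.01 · 100 / (25.02 · 20.025 · 10.05) ≈ 0.0001986
Gain = 20 log₁₀(0.0001986) ≈ -74.04 dB
∠L = (89.43°) − (87.71° + 87.14° + 84.29°) = -169.71°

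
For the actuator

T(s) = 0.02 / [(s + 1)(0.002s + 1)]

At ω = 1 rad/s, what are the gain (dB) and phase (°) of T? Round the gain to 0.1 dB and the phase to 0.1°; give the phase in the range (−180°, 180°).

-37.0 dB, -45.1°

At ω = 1 rad/s:
pole (1 + j1·1) = 1 + j1 → |·| ≈ 1.4142, ∠ ≈ 45.00°
pole (1 + j1·0.002) = 1 + j0.002 → |·| ≈ 1, ∠ ≈ 0.11°
|T| = 0.02 · 1 / (1.4142 · 1) ≈ 0.014142
Gain = 20 log₁₀(0.014142) ≈ -36.99 dB
∠T = (0°) − (45.00° + 0.11°) = -45.11°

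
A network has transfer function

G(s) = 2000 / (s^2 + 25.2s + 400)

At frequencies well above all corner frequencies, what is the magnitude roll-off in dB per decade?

Each pole contributes −20 dB/decade at high frequency; each zero contributes +20 dB/decade.
Net: 0 zero(s) − 2 pole(s) → -40 dB/decade.

-40 dB/decade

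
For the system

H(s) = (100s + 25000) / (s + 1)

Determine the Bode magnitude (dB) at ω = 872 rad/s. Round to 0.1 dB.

40.3 dB

Substitute s = j872:
Numerator: 100(j872) + 25000 = 25000 + j87200
Denominator: (j872) + 1 = 1 + j872
|N| = √(25000² + 87200²) ≈ 90713, ∠N ≈ 74.00°
|D| = √(1² + 872²) ≈ 872, ∠D ≈ 89.93°
|H| = 90713 / 872 ≈ 104.03
Gain = 20 log₁₀(104.03) ≈ 40.34 dB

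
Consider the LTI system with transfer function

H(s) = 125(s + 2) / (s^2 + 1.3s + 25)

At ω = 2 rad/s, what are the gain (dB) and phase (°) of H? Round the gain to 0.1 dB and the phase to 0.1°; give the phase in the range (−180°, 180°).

24.5 dB, 37.9°

At s = jω = j2:
zero (s+2): 2 + j2 → |·| = √(2²+2²) = √8 ≈ 2.8284, ∠ = arctan(2/2) ≈ 45.00°
quadratic: (j2)² + 1.3·j2 + 25 = 21 + j2.6 → |·| ≈ 21.16, ∠ ≈ 7.06°
|H| = 125 · 2.8284 / 21.16 ≈ 16.708
Gain = 20 log₁₀(16.708) ≈ 24.46 dB
∠H = 45.00° − 7.06° = 37.94°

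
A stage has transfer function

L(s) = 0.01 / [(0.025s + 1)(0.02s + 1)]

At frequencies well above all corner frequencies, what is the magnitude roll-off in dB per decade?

Each pole contributes −20 dB/decade at high frequency; each zero contributes +20 dB/decade.
Net: 0 zero(s) − 2 pole(s) → -40 dB/decade.

-40 dB/decade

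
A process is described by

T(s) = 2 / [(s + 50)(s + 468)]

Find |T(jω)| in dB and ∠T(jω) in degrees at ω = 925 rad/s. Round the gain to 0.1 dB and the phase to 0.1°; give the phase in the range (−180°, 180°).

-113.6 dB, -150.1°

At s = jω = j925:
pole (s+50): 50 + j925 → |·| = √(50²+925²) = √858125 ≈ 926.35, ∠ = arctan(925/50) ≈ 86.91°
pole (s+468): 468 + j925 → |·| = √(468²+925²) = √1074649 ≈ 1036.7, ∠ = arctan(925/468) ≈ 63.16°
|T| = 2 / 9.6035e+05 ≈ 2.0826e-06
Gain = 20 log₁₀(2.0826e-06) ≈ -113.63 dB
∠T = 0.00° − 150.07° = -150.07°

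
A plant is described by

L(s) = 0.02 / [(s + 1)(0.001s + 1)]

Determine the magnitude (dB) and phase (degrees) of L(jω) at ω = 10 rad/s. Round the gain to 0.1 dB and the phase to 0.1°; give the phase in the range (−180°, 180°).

-54.0 dB, -84.9°

At ω = 10 rad/s:
pole (1 + j10·1) = 1 + j10 → |·| ≈ 10.05, ∠ ≈ 84.29°
pole (1 + j10·0.001) = 1 + j0.01 → |·| ≈ 1, ∠ ≈ 0.57°
|L| = 0.02 · 1 / (10.05 · 1) ≈ 0.00199
Gain = 20 log₁₀(0.00199) ≈ -54.02 dB
∠L = (0°) − (84.29° + 0.57°) = -84.86°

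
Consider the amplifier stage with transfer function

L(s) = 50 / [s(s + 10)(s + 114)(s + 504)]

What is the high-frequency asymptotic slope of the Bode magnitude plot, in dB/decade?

-80 dB/decade

Each pole contributes −20 dB/decade at high frequency; each zero contributes +20 dB/decade.
Net: 0 zero(s) − 4 pole(s) → -80 dB/decade.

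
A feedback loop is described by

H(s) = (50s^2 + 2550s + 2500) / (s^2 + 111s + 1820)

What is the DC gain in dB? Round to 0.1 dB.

H(0) = 2500 / 1820 ≈ 1.3736
20 log₁₀(1.3736) ≈ 2.76 dB

2.8 dB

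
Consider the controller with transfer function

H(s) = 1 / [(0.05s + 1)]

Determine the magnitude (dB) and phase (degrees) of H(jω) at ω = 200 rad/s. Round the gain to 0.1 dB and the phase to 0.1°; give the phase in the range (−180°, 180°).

-20.0 dB, -84.3°

At ω = 200 rad/s:
pole (1 + j200·0.05) = 1 + j10 → |·| ≈ 10.05, ∠ ≈ 84.29°
|H| = 1 · 1 / (10.05) ≈ 0.099502
Gain = 20 log₁₀(0.099502) ≈ -20.04 dB
∠H = (0°) − (84.29°) = -84.29°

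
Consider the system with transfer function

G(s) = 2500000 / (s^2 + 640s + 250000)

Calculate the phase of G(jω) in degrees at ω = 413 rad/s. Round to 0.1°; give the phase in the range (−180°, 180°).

At s = jω = j413:
quadratic: (j413)² + 640·j413 + 250000 = 79431 + j264320 → |·| ≈ 2.76e+05, ∠ ≈ 73.27°
∠G = 0.00° − 73.27° = -73.27°

-73.3°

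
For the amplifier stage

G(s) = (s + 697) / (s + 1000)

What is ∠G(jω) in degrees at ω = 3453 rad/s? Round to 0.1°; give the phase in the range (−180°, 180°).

4.7°

Substitute s = j3453:
Numerator: (j3453) + 697 = 697 + j3453
Denominator: (j3453) + 1000 = 1000 + j3453
|N| = √(697² + 3453²) ≈ 3522.6, ∠N ≈ 78.59°
|D| = √(1000² + 3453²) ≈ 3594.9, ∠D ≈ 73.85°
∠G = 78.59° − 73.85° = 4.74°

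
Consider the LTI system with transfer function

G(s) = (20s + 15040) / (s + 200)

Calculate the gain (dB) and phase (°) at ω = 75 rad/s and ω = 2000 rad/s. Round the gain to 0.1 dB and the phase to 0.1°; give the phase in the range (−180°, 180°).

ω = 75: 37.0 dB, -14.9°; ω = 2000: 26.6 dB, -14.9°

Substitute s = j75:
Numerator: 20(j75) + 15040 = 15040 + j1500
Denominator: (j75) + 200 = 200 + j75
|N| = √(15040² + 1500²) ≈ 15115, ∠N ≈ 5.70°
|D| = √(200² + 75²) ≈ 213.6, ∠D ≈ 20.56°
|G| = 15115 / 213.6 ≈ 70.763
Gain = 20 log₁₀(70.763) ≈ 37.00 dB
∠G = 5.70° − 20.56° = -14.86°

Substitute s = j2000:
Numerator: 20(j2000) + 15040 = 15040 + j40000
Denominator: (j2000) + 200 = 200 + j2000
|N| = √(15040² + 40000²) ≈ 42734, ∠N ≈ 69.39°
|D| = √(200² + 2000²) ≈ 2010, ∠D ≈ 84.29°
|G| = 42734 / 2010 ≈ 21.261
Gain = 20 log₁₀(21.261) ≈ 26.55 dB
∠G = 69.39° − 84.29° = -14.90°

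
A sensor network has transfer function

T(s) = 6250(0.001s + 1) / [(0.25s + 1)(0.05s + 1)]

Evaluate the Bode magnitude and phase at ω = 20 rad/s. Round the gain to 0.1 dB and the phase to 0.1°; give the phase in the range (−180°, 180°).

At ω = 20 rad/s:
zero (1 + j20·0.001) = 1 + j0.02 → |·| ≈ 1.0002, ∠ ≈ 1.15°
pole (1 + j20·0.25) = 1 + j5 → |·| ≈ 5.099, ∠ ≈ 78.69°
pole (1 + j20·0.05) = 1 + j1 → |·| ≈ 1.4142, ∠ ≈ 45.00°
|T| = 6250 · 1.0002 / (5.099 · 1.4142) ≈ 866.9
Gain = 20 log₁₀(866.9) ≈ 58.76 dB
∠T = (1.15°) − (78.69° + 45.00°) = -122.54°

58.8 dB, -122.5°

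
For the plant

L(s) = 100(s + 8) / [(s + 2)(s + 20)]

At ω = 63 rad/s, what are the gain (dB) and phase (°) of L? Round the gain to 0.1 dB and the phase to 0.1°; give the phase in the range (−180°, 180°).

At s = jω = j63:
zero (s+8): 8 + j63 → |·| = √(8²+63²) = √4033 ≈ 63.506, ∠ = arctan(63/8) ≈ 82.76°
pole (s+2): 2 + j63 → |·| = √(2²+63²) = √3973 ≈ 63.032, ∠ = arctan(63/2) ≈ 88.18°
pole (s+20): 20 + j63 → |·| = √(20²+63²) = √4369 ≈ 66.098, ∠ = arctan(63/20) ≈ 72.39°
|L| = 100 · 63.506 / 4166.3 ≈ 1.5243
Gain = 20 log₁₀(1.5243) ≈ 3.66 dB
∠L = 82.76° − 160.57° = -77.81°

3.7 dB, -77.8°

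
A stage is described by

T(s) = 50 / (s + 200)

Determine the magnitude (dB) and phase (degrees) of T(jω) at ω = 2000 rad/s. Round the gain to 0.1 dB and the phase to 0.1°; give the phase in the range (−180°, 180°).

At s = jω = j2000:
pole (s+200): 200 + j2000 → |·| = √(200²+2000²) = √4040000 ≈ 2010, ∠ = arctan(2000/200) ≈ 84.29°
|T| = 50 / 2010 ≈ 0.024876
Gain = 20 log₁₀(0.024876) ≈ -32.08 dB
∠T = 0.00° − 84.29° = -84.29°

-32.1 dB, -84.3°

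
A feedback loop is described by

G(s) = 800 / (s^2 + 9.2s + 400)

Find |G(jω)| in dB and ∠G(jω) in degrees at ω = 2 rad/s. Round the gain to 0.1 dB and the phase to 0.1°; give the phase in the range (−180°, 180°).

6.1 dB, -2.7°

At s = jω = j2:
quadratic: (j2)² + 9.2·j2 + 400 = 396 + j18.4 → |·| ≈ 396.43, ∠ ≈ 2.66°
|G| = 800 / 396.43 ≈ 2.018
Gain = 20 log₁₀(2.018) ≈ 6.10 dB
∠G = 0.00° − 2.66° = -2.66°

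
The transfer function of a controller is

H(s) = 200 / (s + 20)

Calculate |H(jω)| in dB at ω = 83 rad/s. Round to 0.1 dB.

7.4 dB

Substitute s = j83:
Numerator: 200 = 200 + j0
Denominator: (j83) + 20 = 20 + j83
|N| = √(200² + 0²) ≈ 200, ∠N ≈ 0.00°
|D| = √(20² + 83²) ≈ 85.376, ∠D ≈ 76.45°
|H| = 200 / 85.376 ≈ 2.3426
Gain = 20 log₁₀(2.3426) ≈ 7.39 dB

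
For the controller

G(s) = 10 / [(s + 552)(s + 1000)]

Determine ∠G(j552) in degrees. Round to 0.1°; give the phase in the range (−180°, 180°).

At s = jω = j552:
pole (s+552): 552 + j552 → |·| = √(552²+552²) = √609408 ≈ 780.65, ∠ = arctan(552/552) ≈ 45.00°
pole (s+1000): 1000 + j552 → |·| = √(1000²+552²) = √1304704 ≈ 1142.2, ∠ = arctan(552/1000) ≈ 28.90°
∠G = 0.00° − 73.90° = -73.90°

-73.9°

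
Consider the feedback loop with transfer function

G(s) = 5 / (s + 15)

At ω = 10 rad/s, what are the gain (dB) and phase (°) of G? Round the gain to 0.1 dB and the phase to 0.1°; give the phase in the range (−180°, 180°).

Substitute s = j10:
Numerator: 5 = 5 + j0
Denominator: (j10) + 15 = 15 + j10
|N| = √(5² + 0²) ≈ 5, ∠N ≈ 0.00°
|D| = √(15² + 10²) ≈ 18.028, ∠D ≈ 33.69°
|G| = 5 / 18.028 ≈ 0.27735
Gain = 20 log₁₀(0.27735) ≈ -11.14 dB
∠G = 0.00° − 33.69° = -33.69°

-11.1 dB, -33.7°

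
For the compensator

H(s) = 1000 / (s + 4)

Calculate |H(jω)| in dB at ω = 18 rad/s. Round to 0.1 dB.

34.7 dB

At s = jω = j18:
pole (s+4): 4 + j18 → |·| = √(4²+18²) = √340 ≈ 18.439, ∠ = arctan(18/4) ≈ 77.47°
|H| = 1000 / 18.439 ≈ 54.233
Gain = 20 log₁₀(54.233) ≈ 34.69 dB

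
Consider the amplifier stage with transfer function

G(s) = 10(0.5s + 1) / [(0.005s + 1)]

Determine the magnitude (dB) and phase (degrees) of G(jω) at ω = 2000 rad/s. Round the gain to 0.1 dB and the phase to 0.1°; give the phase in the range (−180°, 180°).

At ω = 2000 rad/s:
zero (1 + j2000·0.5) = 1 + j1000 → |·| ≈ 1000, ∠ ≈ 89.94°
pole (1 + j2000·0.005) = 1 + j10 → |·| ≈ 10.05, ∠ ≈ 84.29°
|G| = 10 · 1000 / (10.05) ≈ 995.02
Gain = 20 log₁₀(995.02) ≈ 59.96 dB
∠G = (89.94°) − (84.29°) = 5.65°

60.0 dB, 5.7°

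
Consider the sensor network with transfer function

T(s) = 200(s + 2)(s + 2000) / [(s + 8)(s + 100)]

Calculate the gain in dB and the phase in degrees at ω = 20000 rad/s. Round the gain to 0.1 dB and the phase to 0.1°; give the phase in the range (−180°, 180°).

At s = jω = j20000:
zero (s+2): 2 + j20000 → |·| = √(2²+20000²) = √400000004 ≈ 20000, ∠ = arctan(20000/2) ≈ 89.99°
zero (s+2000): 2000 + j20000 → |·| = √(2000²+20000²) = √404000000 ≈ 20100, ∠ = arctan(20000/2000) ≈ 84.29°
pole (s+8): 8 + j20000 → |·| = √(8²+20000²) = √400000064 ≈ 20000, ∠ = arctan(20000/8) ≈ 89.98°
pole (s+100): 100 + j20000 → |·| = √(100²+20000²) = √400010000 ≈ 20000, ∠ = arctan(20000/100) ≈ 89.71°
|T| = 200 · 4.02e+08 / 4e+08 ≈ 201
Gain = 20 log₁₀(201) ≈ 46.06 dB
∠T = 174.28° − 179.69° = -5.41°

46.1 dB, -5.4°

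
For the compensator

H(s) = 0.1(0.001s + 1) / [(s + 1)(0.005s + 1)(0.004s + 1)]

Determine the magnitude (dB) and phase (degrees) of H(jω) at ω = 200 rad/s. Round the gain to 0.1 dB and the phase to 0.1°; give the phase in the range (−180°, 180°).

At ω = 200 rad/s:
zero (1 + j200·0.001) = 1 + j0.2 → |·| ≈ 1.0198, ∠ ≈ 11.31°
pole (1 + j200·1) = 1 + j200 → |·| ≈ 200, ∠ ≈ 89.71°
pole (1 + j200·0.005) = 1 + j1 → |·| ≈ 1.4142, ∠ ≈ 45.00°
pole (1 + j200·0.004) = 1 + j0.8 → |·| ≈ 1.2806, ∠ ≈ 38.66°
|H| = 0.1 · 1.0198 / (200 · 1.4142 · 1.2806) ≈ 0.00028155
Gain = 20 log₁₀(0.00028155) ≈ -71.01 dB
∠H = (11.31°) − (89.71° + 45.00° + 38.66°) = -162.06°

-71.0 dB, -162.1°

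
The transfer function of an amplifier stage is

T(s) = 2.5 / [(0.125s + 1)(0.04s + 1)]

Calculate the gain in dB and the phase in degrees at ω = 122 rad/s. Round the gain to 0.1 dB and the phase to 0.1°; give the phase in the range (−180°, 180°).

-29.7 dB, -164.7°

At ω = 122 rad/s:
pole (1 + j122·0.125) = 1 + j15.25 → |·| ≈ 15.283, ∠ ≈ 86.25°
pole (1 + j122·0.04) = 1 + j4.88 → |·| ≈ 4.9814, ∠ ≈ 78.42°
|T| = 2.5 · 1 / (15.283 · 4.9814) ≈ 0.032838
Gain = 20 log₁₀(0.032838) ≈ -29.67 dB
∠T = (0°) − (86.25° + 78.42°) = -164.67°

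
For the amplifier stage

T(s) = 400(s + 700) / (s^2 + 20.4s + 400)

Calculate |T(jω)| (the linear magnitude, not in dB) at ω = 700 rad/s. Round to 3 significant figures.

0.808

At s = jω = j700:
zero (s+700): 700 + j700 → |·| = √(700²+700²) = √980000 ≈ 989.95, ∠ = arctan(700/700) ≈ 45.00°
quadratic: (j700)² + 20.4·j700 + 400 = -489600 + j14280 → |·| ≈ 4.8981e+05, ∠ ≈ 178.33°
|T| = 400 · 989.95 / 4.8981e+05 ≈ 0.80844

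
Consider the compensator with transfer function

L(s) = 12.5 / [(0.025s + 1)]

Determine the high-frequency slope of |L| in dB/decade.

Each pole contributes −20 dB/decade at high frequency; each zero contributes +20 dB/decade.
Net: 0 zero(s) − 1 pole(s) → -20 dB/decade.

-20 dB/decade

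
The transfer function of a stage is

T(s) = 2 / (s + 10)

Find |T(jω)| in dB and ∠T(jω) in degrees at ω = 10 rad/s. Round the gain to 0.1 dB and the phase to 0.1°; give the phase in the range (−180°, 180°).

-17.0 dB, -45.0°

At s = jω = j10:
pole (s+10): 10 + j10 → |·| = √(10²+10²) = √200 ≈ 14.142, ∠ = arctan(10/10) ≈ 45.00°
|T| = 2 / 14.142 ≈ 0.14142
Gain = 20 log₁₀(0.14142) ≈ -16.99 dB
∠T = 0.00° − 45.00° = -45.00°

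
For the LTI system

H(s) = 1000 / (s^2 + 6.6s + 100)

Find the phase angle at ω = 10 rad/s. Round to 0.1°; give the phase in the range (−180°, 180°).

-90.0°

At s = jω = j10:
quadratic: (j10)² + 6.6·j10 + 100 = 0 + j66 → |·| ≈ 66, ∠ ≈ 90.00°
∠H = 0.00° − 90.00° = -90.00°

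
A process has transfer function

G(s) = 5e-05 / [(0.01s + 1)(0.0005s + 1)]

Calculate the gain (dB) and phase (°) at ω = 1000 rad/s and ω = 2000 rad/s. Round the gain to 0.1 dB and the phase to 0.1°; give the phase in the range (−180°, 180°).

ω = 1000: -107.0 dB, -110.9°; ω = 2000: -115.1 dB, -132.1°

At ω = 1000 rad/s:
pole (1 + j1000·0.01) = 1 + j10 → |·| ≈ 10.05, ∠ ≈ 84.29°
pole (1 + j1000·0.0005) = 1 + j0.5 → |·| ≈ 1.118, ∠ ≈ 26.57°
|G| = 5e-05 · 1 / (10.05 · 1.118) ≈ 4.45e-06
Gain = 20 log₁₀(4.45e-06) ≈ -107.03 dB
∠G = (0°) − (84.29° + 26.57°) = -110.86°

At ω = 2000 rad/s:
pole (1 + j2000·0.01) = 1 + j20 → |·| ≈ 20.025, ∠ ≈ 87.14°
pole (1 + j2000·0.0005) = 1 + j1 → |·| ≈ 1.4142, ∠ ≈ 45.00°
|G| = 5e-05 · 1 / (20.025 · 1.4142) ≈ 1.7656e-06
Gain = 20 log₁₀(1.7656e-06) ≈ -115.06 dB
∠G = (0°) − (87.14° + 45.00°) = -132.14°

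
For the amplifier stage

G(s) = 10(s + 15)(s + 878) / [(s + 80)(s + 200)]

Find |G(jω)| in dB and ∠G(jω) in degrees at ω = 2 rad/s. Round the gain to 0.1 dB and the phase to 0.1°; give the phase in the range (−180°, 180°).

18.4 dB, 5.7°

At s = jω = j2:
zero (s+15): 15 + j2 → |·| = √(15²+2²) = √229 ≈ 15.133, ∠ = arctan(2/15) ≈ 7.59°
zero (s+878): 878 + j2 → |·| = √(878²+2²) = √770888 ≈ 878, ∠ = arctan(2/878) ≈ 0.13°
pole (s+80): 80 + j2 → |·| = √(80²+2²) = √6404 ≈ 80.025, ∠ = arctan(2/80) ≈ 1.43°
pole (s+200): 200 + j2 → |·| = √(200²+2²) = √40004 ≈ 200.01, ∠ = arctan(2/200) ≈ 0.57°
|G| = 10 · 13287 / 16006 ≈ 8.3013
Gain = 20 log₁₀(8.3013) ≈ 18.38 dB
∠G = 7.72° − 2.00° = 5.72°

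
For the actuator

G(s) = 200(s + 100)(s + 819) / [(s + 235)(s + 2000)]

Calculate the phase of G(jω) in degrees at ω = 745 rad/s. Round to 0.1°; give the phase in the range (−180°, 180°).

At s = jω = j745:
zero (s+100): 100 + j745 → |·| = √(100²+745²) = √565025 ≈ 751.68, ∠ = arctan(745/100) ≈ 82.35°
zero (s+819): 819 + j745 → |·| = √(819²+745²) = √1225786 ≈ 1107.2, ∠ = arctan(745/819) ≈ 42.29°
pole (s+235): 235 + j745 → |·| = √(235²+745²) = √610250 ≈ 781.18, ∠ = arctan(745/235) ≈ 72.49°
pole (s+2000): 2000 + j745 → |·| = √(2000²+745²) = √4555025 ≈ 2134.3, ∠ = arctan(745/2000) ≈ 20.43°
∠G = 124.64° − 92.92° = 31.72°

31.7°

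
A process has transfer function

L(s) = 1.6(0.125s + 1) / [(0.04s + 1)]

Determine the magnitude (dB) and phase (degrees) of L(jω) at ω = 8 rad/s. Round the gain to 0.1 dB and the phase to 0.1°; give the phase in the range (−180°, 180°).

At ω = 8 rad/s:
zero (1 + j8·0.125) = 1 + j1 → |·| ≈ 1.4142, ∠ ≈ 45.00°
pole (1 + j8·0.04) = 1 + j0.32 → |·| ≈ 1.05, ∠ ≈ 17.74°
|L| = 1.6 · 1.4142 / (1.05) ≈ 2.155
Gain = 20 log₁₀(2.155) ≈ 6.67 dB
∠L = (45.00°) − (17.74°) = 27.26°

6.7 dB, 27.3°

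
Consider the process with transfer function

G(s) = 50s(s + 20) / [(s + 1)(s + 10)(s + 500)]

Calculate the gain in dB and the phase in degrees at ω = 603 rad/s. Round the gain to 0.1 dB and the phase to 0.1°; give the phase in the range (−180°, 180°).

-23.9 dB, -51.2°

At s = jω = j603:
zero (s+20): 20 + j603 → |·| = √(20²+603²) = √364009 ≈ 603.33, ∠ = arctan(603/20) ≈ 88.10°
zero at origin: s = j603 → |·| = 603, ∠ = 90.00°
pole (s+1): 1 + j603 → |·| = √(1²+603²) = √363610 ≈ 603, ∠ = arctan(603/1) ≈ 89.90°
pole (s+10): 10 + j603 → |·| = √(10²+603²) = √363709 ≈ 603.08, ∠ = arctan(603/10) ≈ 89.05°
pole (s+500): 500 + j603 → |·| = √(500²+603²) = √613609 ≈ 783.33, ∠ = arctan(603/500) ≈ 50.33°
|G| = 50 · 3.6381e+05 / 2.8486e+08 ≈ 0.063858
Gain = 20 log₁₀(0.063858) ≈ -23.90 dB
∠G = 178.10° − 229.28° = -51.18°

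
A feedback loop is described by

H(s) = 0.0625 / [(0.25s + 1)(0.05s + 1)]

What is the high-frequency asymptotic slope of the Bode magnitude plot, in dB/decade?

Each pole contributes −20 dB/decade at high frequency; each zero contributes +20 dB/decade.
Net: 0 zero(s) − 2 pole(s) → -40 dB/decade.

-40 dB/decade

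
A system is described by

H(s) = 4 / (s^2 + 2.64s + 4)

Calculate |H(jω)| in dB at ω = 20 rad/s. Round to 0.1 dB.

At s = jω = j20:
quadratic: (j20)² + 2.64·j20 + 4 = -396 + j52.8 → |·| ≈ 399.5, ∠ ≈ 172.41°
|H| = 4 / 399.5 ≈ 0.010013
Gain = 20 log₁₀(0.010013) ≈ -39.99 dB

-40.0 dB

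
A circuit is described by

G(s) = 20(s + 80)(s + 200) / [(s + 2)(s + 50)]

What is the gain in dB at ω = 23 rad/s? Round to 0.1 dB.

At s = jω = j23:
zero (s+80): 80 + j23 → |·| = √(80²+23²) = √6929 ≈ 83.241, ∠ = arctan(23/80) ≈ 16.04°
zero (s+200): 200 + j23 → |·| = √(200²+23²) = √40529 ≈ 201.32, ∠ = arctan(23/200) ≈ 6.56°
pole (s+2): 2 + j23 → |·| = √(2²+23²) = √533 ≈ 23.087, ∠ = arctan(23/2) ≈ 85.03°
pole (s+50): 50 + j23 → |·| = √(50²+23²) = √3029 ≈ 55.036, ∠ = arctan(23/50) ≈ 24.70°
|G| = 20 · 16758 / 1270.6 ≈ 263.78
Gain = 20 log₁₀(263.78) ≈ 48.42 dB

48.4 dB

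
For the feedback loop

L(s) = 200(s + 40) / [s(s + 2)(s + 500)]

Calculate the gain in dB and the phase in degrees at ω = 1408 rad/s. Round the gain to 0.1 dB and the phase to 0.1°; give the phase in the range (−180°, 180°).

-80.4 dB, -162.0°

At s = jω = j1408:
zero (s+40): 40 + j1408 → |·| = √(40²+1408²) = √1984064 ≈ 1408.6, ∠ = arctan(1408/40) ≈ 88.37°
pole (s+2): 2 + j1408 → |·| = √(2²+1408²) = √1982468 ≈ 1408, ∠ = arctan(1408/2) ≈ 89.92°
pole (s+500): 500 + j1408 → |·| = √(500²+1408²) = √2232464 ≈ 1494.1, ∠ = arctan(1408/500) ≈ 70.45°
pole at origin: |s| = 1408, ∠ = 90.00° (in denominator)
|L| = 200 · 1408.6 / 2.962e+09 ≈ 9.5111e-05
Gain = 20 log₁₀(9.5111e-05) ≈ -80.44 dB
∠L = 88.37° − 250.37° = -162.00°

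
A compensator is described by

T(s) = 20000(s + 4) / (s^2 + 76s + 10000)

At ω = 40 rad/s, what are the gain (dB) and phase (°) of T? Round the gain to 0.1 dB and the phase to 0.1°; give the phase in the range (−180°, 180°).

At s = jω = j40:
zero (s+4): 4 + j40 → |·| = √(4²+40²) = √1616 ≈ 40.2, ∠ = arctan(40/4) ≈ 84.29°
quadratic: (j40)² + 76·j40 + 10000 = 8400 + j3040 → |·| ≈ 8933.2, ∠ ≈ 19.90°
|T| = 20000 · 40.2 / 8933.2 ≈ 90.001
Gain = 20 log₁₀(90.001) ≈ 39.08 dB
∠T = 84.29° − 19.90° = 64.39°

39.1 dB, 64.4°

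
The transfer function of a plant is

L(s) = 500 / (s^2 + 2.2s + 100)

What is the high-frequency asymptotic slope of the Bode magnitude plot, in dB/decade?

-40 dB/decade

Each pole contributes −20 dB/decade at high frequency; each zero contributes +20 dB/decade.
Net: 0 zero(s) − 2 pole(s) → -40 dB/decade.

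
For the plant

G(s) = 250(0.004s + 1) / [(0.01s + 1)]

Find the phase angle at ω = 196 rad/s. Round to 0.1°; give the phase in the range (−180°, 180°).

-24.9°

At ω = 196 rad/s:
zero (1 + j196·0.004) = 1 + j0.784 → |·| ≈ 1.2707, ∠ ≈ 38.10°
pole (1 + j196·0.01) = 1 + j1.96 → |·| ≈ 2.2004, ∠ ≈ 62.97°
∠G = (38.10°) − (62.97°) = -24.87°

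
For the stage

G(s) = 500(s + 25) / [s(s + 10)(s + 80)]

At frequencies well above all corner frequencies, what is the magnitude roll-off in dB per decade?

-40 dB/decade

Each pole contributes −20 dB/decade at high frequency; each zero contributes +20 dB/decade.
Net: 1 zero(s) − 3 pole(s) → -40 dB/decade.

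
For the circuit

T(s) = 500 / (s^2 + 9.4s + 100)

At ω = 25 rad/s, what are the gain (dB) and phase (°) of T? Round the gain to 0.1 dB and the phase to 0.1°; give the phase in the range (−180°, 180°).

At s = jω = j25:
quadratic: (j25)² + 9.4·j25 + 100 = -525 + j235 → |·| ≈ 575.2, ∠ ≈ 155.89°
|T| = 500 / 575.2 ≈ 0.86926
Gain = 20 log₁₀(0.86926) ≈ -1.22 dB
∠T = 0.00° − 155.89° = -155.89°

-1.2 dB, -155.9°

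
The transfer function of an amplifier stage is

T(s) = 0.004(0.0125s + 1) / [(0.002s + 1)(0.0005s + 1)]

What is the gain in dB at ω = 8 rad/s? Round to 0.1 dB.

At ω = 8 rad/s:
zero (1 + j8·0.0125) = 1 + j0.1 → |·| ≈ 1.005, ∠ ≈ 5.71°
pole (1 + j8·0.002) = 1 + j0.016 → |·| ≈ 1.0001, ∠ ≈ 0.92°
pole (1 + j8·0.0005) = 1 + j0.004 → |·| ≈ 1, ∠ ≈ 0.23°
|T| = 0.004 · 1.005 / (1.0001 · 1) ≈ 0.0040196
Gain = 20 log₁₀(0.0040196) ≈ -47.92 dB

-47.9 dB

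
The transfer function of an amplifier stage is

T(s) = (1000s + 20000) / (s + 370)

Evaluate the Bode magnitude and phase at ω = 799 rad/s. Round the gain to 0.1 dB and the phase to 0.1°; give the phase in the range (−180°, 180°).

59.2 dB, 23.4°

Substitute s = j799:
Numerator: 1000(j799) + 20000 = 20000 + j799000
Denominator: (j799) + 370 = 370 + j799
|N| = √(20000² + 799000²) ≈ 7.9925e+05, ∠N ≈ 88.57°
|D| = √(370² + 799²) ≈ 880.51, ∠D ≈ 65.15°
|T| = 7.9925e+05 / 880.51 ≈ 907.71
Gain = 20 log₁₀(907.71) ≈ 59.16 dB
∠T = 88.57° − 65.15° = 23.42°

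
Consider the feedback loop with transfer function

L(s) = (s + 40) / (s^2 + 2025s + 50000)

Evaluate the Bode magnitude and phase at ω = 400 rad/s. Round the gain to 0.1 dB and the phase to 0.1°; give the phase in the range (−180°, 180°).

-66.2 dB, -13.4°

Substitute s = j400:
Numerator: (j400) + 40 = 40 + j400
Denominator: (j400)^2 + 2025(j400) + 50000 = -110000 + j810000
|N| = √(40² + 400²) ≈ 402, ∠N ≈ 84.29°
|D| = √(110000² + 810000²) ≈ 8.1744e+05, ∠D ≈ 97.73°
|L| = 402 / 8.1744e+05 ≈ 0.00049178
Gain = 20 log₁₀(0.00049178) ≈ -66.16 dB
∠L = 84.29° − 97.73° = -13.44°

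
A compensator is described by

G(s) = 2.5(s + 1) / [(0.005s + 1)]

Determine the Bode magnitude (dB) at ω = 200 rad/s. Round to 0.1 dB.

At ω = 200 rad/s:
zero (1 + j200·1) = 1 + j200 → |·| ≈ 200, ∠ ≈ 89.71°
pole (1 + j200·0.005) = 1 + j1 → |·| ≈ 1.4142, ∠ ≈ 45.00°
|G| = 2.5 · 200 / (1.4142) ≈ 353.56
Gain = 20 log₁₀(353.56) ≈ 50.97 dB

51.0 dB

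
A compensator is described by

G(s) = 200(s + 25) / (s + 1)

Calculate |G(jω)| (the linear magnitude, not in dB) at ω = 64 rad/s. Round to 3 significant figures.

At s = jω = j64:
zero (s+25): 25 + j64 → |·| = √(25²+64²) = √4721 ≈ 68.71, ∠ = arctan(64/25) ≈ 68.66°
pole (s+1): 1 + j64 → |·| = √(1²+64²) = √4097 ≈ 64.008, ∠ = arctan(64/1) ≈ 89.10°
|G| = 200 · 68.71 / 64.008 ≈ 214.69

215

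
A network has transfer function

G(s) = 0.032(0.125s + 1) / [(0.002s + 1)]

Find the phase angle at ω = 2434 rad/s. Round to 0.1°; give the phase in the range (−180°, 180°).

At ω = 2434 rad/s:
zero (1 + j2434·0.125) = 1 + j304.25 → |·| ≈ 304.25, ∠ ≈ 89.81°
pole (1 + j2434·0.002) = 1 + j4.868 → |·| ≈ 4.9697, ∠ ≈ 78.39°
∠G = (89.81°) − (78.39°) = 11.42°

11.4°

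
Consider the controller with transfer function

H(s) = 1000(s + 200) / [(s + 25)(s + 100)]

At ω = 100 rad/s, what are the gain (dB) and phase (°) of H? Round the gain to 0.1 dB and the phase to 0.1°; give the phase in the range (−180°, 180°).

At s = jω = j100:
zero (s+200): 200 + j100 → |·| = √(200²+100²) = √50000 ≈ 223.61, ∠ = arctan(100/200) ≈ 26.57°
pole (s+25): 25 + j100 → |·| = √(25²+100²) = √10625 ≈ 103.08, ∠ = arctan(100/25) ≈ 75.96°
pole (s+100): 100 + j100 → |·| = √(100²+100²) = √20000 ≈ 141.42, ∠ = arctan(100/100) ≈ 45.00°
|H| = 1000 · 223.61 / 14578 ≈ 15.339
Gain = 20 log₁₀(15.339) ≈ 23.72 dB
∠H = 26.57° − 120.96° = -94.39°

23.7 dB, -94.4°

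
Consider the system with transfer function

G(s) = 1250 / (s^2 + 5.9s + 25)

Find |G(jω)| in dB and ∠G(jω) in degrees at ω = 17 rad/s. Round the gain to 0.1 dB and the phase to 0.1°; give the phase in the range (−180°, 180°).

12.9 dB, -159.2°

At s = jω = j17:
quadratic: (j17)² + 5.9·j17 + 25 = -264 + j100.3 → |·| ≈ 282.41, ∠ ≈ 159.20°
|G| = 1250 / 282.41 ≈ 4.4262
Gain = 20 log₁₀(4.4262) ≈ 12.92 dB
∠G = 0.00° − 159.20° = -159.20°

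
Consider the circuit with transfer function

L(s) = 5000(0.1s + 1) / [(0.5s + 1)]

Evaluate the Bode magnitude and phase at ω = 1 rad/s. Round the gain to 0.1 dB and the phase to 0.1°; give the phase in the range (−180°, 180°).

73.1 dB, -20.9°

At ω = 1 rad/s:
zero (1 + j1·0.1) = 1 + j0.1 → |·| ≈ 1.005, ∠ ≈ 5.71°
pole (1 + j1·0.5) = 1 + j0.5 → |·| ≈ 1.118, ∠ ≈ 26.57°
|L| = 5000 · 1.005 / (1.118) ≈ 4494.6
Gain = 20 log₁₀(4494.6) ≈ 73.05 dB
∠L = (5.71°) − (26.57°) = -20.86°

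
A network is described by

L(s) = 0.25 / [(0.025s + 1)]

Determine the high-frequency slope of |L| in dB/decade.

Each pole contributes −20 dB/decade at high frequency; each zero contributes +20 dB/decade.
Net: 0 zero(s) − 1 pole(s) → -20 dB/decade.

-20 dB/decade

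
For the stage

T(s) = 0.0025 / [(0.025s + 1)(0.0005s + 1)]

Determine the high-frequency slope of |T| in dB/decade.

Each pole contributes −20 dB/decade at high frequency; each zero contributes +20 dB/decade.
Net: 0 zero(s) − 2 pole(s) → -40 dB/decade.

-40 dB/decade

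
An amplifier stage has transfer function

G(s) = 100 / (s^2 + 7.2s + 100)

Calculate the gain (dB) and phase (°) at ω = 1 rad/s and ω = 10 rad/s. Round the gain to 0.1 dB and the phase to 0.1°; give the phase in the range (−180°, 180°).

At s = jω = j1:
quadratic: (j1)² + 7.2·j1 + 100 = 99 + j7.2 → |·| ≈ 99.261, ∠ ≈ 4.16°
|G| = 100 / 99.261 ≈ 1.0074
Gain = 20 log₁₀(1.0074) ≈ 0.06 dB
∠G = 0.00° − 4.16° = -4.16°

At s = jω = j10:
quadratic: (j10)² + 7.2·j10 + 100 = 0 + j72 → |·| ≈ 72, ∠ ≈ 90.00°
|G| = 100 / 72 ≈ 1.3889
Gain = 20 log₁₀(1.3889) ≈ 2.85 dB
∠G = 0.00° − 90.00° = -90.00°

ω = 1: 0.1 dB, -4.2°; ω = 10: 2.9 dB, -90.0°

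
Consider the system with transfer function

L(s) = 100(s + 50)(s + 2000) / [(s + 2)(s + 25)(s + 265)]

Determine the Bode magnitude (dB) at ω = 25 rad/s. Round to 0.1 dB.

At s = jω = j25:
zero (s+50): 50 + j25 → |·| = √(50²+25²) = √3125 ≈ 55.902, ∠ = arctan(25/50) ≈ 26.57°
zero (s+2000): 2000 + j25 → |·| = √(2000²+25²) = √4000625 ≈ 2000.2, ∠ = arctan(25/2000) ≈ 0.72°
pole (s+2): 2 + j25 → |·| = √(2²+25²) = √629 ≈ 25.08, ∠ = arctan(25/2) ≈ 85.43°
pole (s+25): 25 + j25 → |·| = √(25²+25²) = √1250 ≈ 35.355, ∠ = arctan(25/25) ≈ 45.00°
pole (s+265): 265 + j25 → |·| = √(265²+25²) = √70850 ≈ 266.18, ∠ = arctan(25/265) ≈ 5.39°
|L| = 100 · 1.1182e+05 / 2.3602e+05 ≈ 47.377
Gain = 20 log₁₀(47.377) ≈ 33.51 dB

33.5 dB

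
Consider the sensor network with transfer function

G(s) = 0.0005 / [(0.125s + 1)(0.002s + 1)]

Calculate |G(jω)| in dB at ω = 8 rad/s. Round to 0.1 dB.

-69.0 dB

At ω = 8 rad/s:
pole (1 + j8·0.125) = 1 + j1 → |·| ≈ 1.4142, ∠ ≈ 45.00°
pole (1 + j8·0.002) = 1 + j0.016 → |·| ≈ 1.0001, ∠ ≈ 0.92°
|G| = 0.0005 · 1 / (1.4142 · 1.0001) ≈ 0.00035352
Gain = 20 log₁₀(0.00035352) ≈ -69.03 dB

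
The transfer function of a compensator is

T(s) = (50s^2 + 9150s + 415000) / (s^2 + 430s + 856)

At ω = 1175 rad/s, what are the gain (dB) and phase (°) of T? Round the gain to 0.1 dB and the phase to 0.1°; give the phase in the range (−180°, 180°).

33.5 dB, 11.2°

Substitute s = j1175:
Numerator: 50(j1175)^2 + 9150(j1175) + 415000 = -68616250 + j10751250
Denominator: (j1175)^2 + 430(j1175) + 856 = -1379769 + j505250
|N| = √(68616250² + 10751250²) ≈ 6.9453e+07, ∠N ≈ 171.09°
|D| = √(1379769² + 505250²) ≈ 1.4694e+06, ∠D ≈ 159.89°
|T| = 6.9453e+07 / 1.4694e+06 ≈ 47.266
Gain = 20 log₁₀(47.266) ≈ 33.49 dB
∠T = 171.09° − 159.89° = 11.20°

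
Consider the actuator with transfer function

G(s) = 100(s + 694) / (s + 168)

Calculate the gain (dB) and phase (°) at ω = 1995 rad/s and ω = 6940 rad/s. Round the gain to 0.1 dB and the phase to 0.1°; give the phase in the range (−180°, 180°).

At s = jω = j1995:
zero (s+694): 694 + j1995 → |·| = √(694²+1995²) = √4461661 ≈ 2112.3, ∠ = arctan(1995/694) ≈ 70.82°
pole (s+168): 168 + j1995 → |·| = √(168²+1995²) = √4008249 ≈ 2002.1, ∠ = arctan(1995/168) ≈ 85.19°
|G| = 100 · 2112.3 / 2002.1 ≈ 105.5
Gain = 20 log₁₀(105.5) ≈ 40.47 dB
∠G = 70.82° − 85.19° = -14.37°

At s = jω = j6940:
zero (s+694): 694 + j6940 → |·| = √(694²+6940²) = √48645236 ≈ 6974.6, ∠ = arctan(6940/694) ≈ 84.29°
pole (s+168): 168 + j6940 → |·| = √(168²+6940²) = √48191824 ≈ 6942, ∠ = arctan(6940/168) ≈ 88.61°
|G| = 100 · 6974.6 / 6942 ≈ 100.47
Gain = 20 log₁₀(100.47) ≈ 40.04 dB
∠G = 84.29° − 88.61° = -4.32°

ω = 1995: 40.5 dB, -14.4°; ω = 6940: 40.0 dB, -4.3°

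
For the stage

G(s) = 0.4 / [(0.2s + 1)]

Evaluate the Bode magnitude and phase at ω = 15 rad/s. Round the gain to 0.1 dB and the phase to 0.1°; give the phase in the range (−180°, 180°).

-18.0 dB, -71.6°

At ω = 15 rad/s:
pole (1 + j15·0.2) = 1 + j3 → |·| ≈ 3.1623, ∠ ≈ 71.57°
|G| = 0.4 · 1 / (3.1623) ≈ 0.12649
Gain = 20 log₁₀(0.12649) ≈ -17.96 dB
∠G = (0°) − (71.57°) = -71.57°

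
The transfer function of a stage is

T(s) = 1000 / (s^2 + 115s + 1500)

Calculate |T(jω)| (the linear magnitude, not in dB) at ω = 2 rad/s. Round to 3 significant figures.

0.661

Substitute s = j2:
Numerator: 1000 = 1000 + j0
Denominator: (j2)^2 + 115(j2) + 1500 = 1496 + j230
|N| = √(1000² + 0²) ≈ 1000, ∠N ≈ 0.00°
|D| = √(1496² + 230²) ≈ 1513.6, ∠D ≈ 8.74°
|T| = 1000 / 1513.6 ≈ 0.66068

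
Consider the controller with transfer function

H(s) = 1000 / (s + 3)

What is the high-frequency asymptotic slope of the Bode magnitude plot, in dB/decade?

-20 dB/decade

Each pole contributes −20 dB/decade at high frequency; each zero contributes +20 dB/decade.
Net: 0 zero(s) − 1 pole(s) → -20 dB/decade.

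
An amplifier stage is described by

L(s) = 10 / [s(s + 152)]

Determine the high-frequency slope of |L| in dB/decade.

Each pole contributes −20 dB/decade at high frequency; each zero contributes +20 dB/decade.
Net: 0 zero(s) − 2 pole(s) → -40 dB/decade.

-40 dB/decade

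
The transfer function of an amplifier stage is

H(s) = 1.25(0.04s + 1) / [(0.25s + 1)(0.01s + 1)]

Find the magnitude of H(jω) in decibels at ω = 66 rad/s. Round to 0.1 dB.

-15.0 dB

At ω = 66 rad/s:
zero (1 + j66·0.04) = 1 + j2.64 → |·| ≈ 2.823, ∠ ≈ 69.25°
pole (1 + j66·0.25) = 1 + j16.5 → |·| ≈ 16.53, ∠ ≈ 86.53°
pole (1 + j66·0.01) = 1 + j0.66 → |·| ≈ 1.1982, ∠ ≈ 33.42°
|H| = 1.25 · 2.823 / (16.53 · 1.1982) ≈ 0.17816
Gain = 20 log₁₀(0.17816) ≈ -14.98 dB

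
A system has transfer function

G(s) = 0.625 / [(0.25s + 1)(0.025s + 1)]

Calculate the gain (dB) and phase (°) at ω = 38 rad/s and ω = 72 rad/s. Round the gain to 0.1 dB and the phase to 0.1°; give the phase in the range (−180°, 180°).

ω = 38: -26.5 dB, -127.5°; ω = 72: -35.5 dB, -147.8°

At ω = 38 rad/s:
pole (1 + j38·0.25) = 1 + j9.5 → |·| ≈ 9.5525, ∠ ≈ 83.99°
pole (1 + j38·0.025) = 1 + j0.95 → |·| ≈ 1.3793, ∠ ≈ 43.53°
|G| = 0.625 · 1 / (9.5525 · 1.3793) ≈ 0.047436
Gain = 20 log₁₀(0.047436) ≈ -26.48 dB
∠G = (0°) − (83.99° + 43.53°) = -127.52°

At ω = 72 rad/s:
pole (1 + j72·0.25) = 1 + j18 → |·| ≈ 18.028, ∠ ≈ 86.82°
pole (1 + j72·0.025) = 1 + j1.8 → |·| ≈ 2.0591, ∠ ≈ 60.95°
|G| = 0.625 · 1 / (18.028 · 2.0591) ≈ 0.016837
Gain = 20 log₁₀(0.016837) ≈ -35.47 dB
∠G = (0°) − (86.82° + 60.95°) = -147.77°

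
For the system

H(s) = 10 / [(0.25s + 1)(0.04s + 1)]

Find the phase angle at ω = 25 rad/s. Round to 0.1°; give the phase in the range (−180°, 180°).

At ω = 25 rad/s:
pole (1 + j25·0.25) = 1 + j6.25 → |·| ≈ 6.3295, ∠ ≈ 80.91°
pole (1 + j25·0.04) = 1 + j1 → |·| ≈ 1.4142, ∠ ≈ 45.00°
∠H = (0°) − (80.91° + 45.00°) = -125.91°

-125.9°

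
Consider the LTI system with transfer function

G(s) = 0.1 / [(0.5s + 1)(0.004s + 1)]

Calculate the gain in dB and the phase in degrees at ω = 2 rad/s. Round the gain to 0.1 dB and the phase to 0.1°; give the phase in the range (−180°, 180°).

-23.0 dB, -45.5°

At ω = 2 rad/s:
pole (1 + j2·0.5) = 1 + j1 → |·| ≈ 1.4142, ∠ ≈ 45.00°
pole (1 + j2·0.004) = 1 + j0.008 → |·| ≈ 1, ∠ ≈ 0.46°
|G| = 0.1 · 1 / (1.4142 · 1) ≈ 0.070711
Gain = 20 log₁₀(0.070711) ≈ -23.01 dB
∠G = (0°) − (45.00° + 0.46°) = -45.46°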